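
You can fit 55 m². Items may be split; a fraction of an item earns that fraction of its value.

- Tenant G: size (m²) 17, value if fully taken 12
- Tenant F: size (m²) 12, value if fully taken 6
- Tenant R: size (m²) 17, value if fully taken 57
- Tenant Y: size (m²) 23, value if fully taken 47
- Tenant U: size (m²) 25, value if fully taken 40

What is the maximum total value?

128

Rank by value-to-size ratio: Tenant R 57/17≈3.35, Tenant Y 47/23≈2.04, Tenant U 40/25≈1.6, Tenant G 12/17≈0.706, Tenant F 6/12≈0.5.
Take all of Tenant R (17 m², value 57) ; 38 m² left.
Take all of Tenant Y (23 m², value 47) ; 15 m² left.
Fill the last 15 m² with part of Tenant U: 15/25 of it earns 24.
Total value = 128.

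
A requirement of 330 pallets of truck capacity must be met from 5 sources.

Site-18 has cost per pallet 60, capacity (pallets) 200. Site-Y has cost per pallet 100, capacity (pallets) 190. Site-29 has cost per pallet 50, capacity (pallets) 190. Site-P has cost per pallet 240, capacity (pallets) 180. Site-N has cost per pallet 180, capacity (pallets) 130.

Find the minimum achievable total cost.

Use sources in increasing cost order.
Take 190 from Site-29 at 50 ; need 140 more.
Take 140 from Site-18 at 60 to finish.
Site-Y, Site-N, Site-P: unused.
Cost = 190×50 + 140×60 = 17900.

17900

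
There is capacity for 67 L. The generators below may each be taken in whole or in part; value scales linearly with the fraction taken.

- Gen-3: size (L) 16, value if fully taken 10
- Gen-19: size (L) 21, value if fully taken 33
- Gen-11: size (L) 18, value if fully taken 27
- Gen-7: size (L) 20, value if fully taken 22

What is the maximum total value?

87

Rank by value-to-size ratio: Gen-19 33/21≈1.57, Gen-11 27/18≈1.5, Gen-7 22/20≈1.1, Gen-3 10/16≈0.625.
All 21 L of Gen-19 fit (value 33) — 46 remain.
All 18 L of Gen-11 fit (value 27) — 28 remain.
All 20 L of Gen-7 fit (value 22) — 8 remain.
8 L left: a 8/16 share of Gen-3 gives 10×8/16 = 5.
Total value = 87.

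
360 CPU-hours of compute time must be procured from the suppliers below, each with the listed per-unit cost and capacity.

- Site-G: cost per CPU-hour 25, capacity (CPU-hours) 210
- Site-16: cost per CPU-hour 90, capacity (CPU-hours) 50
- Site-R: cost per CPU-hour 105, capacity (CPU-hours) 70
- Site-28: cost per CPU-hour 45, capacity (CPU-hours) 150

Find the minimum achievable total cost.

Fill from the cheapest supplier first.
Take 210 from Site-G at 25 ; need 150 more.
Take 150 from Site-28 at 45 ; need 0 more.
Site-16, Site-R: unused.
Cost = 210×25 + 150×45 = 12000.

12000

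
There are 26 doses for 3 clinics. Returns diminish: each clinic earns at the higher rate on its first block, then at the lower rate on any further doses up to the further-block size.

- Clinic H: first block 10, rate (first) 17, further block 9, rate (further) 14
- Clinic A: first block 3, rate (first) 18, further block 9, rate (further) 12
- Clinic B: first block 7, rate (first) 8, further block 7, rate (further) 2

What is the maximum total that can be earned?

Rank every tier by rate: Clinic A/first 18 > Clinic H/first 17 > Clinic H/second 14 > Clinic A/second 12 > Clinic B/first 8 > Clinic B/second 2.
Clinic A first at 18: fill all 3 ; 23 left.
Fill Clinic H first block (10 at 17) ; 13 left.
Clinic H/second (14): +9 ; 4 left.
4 remain; put them into Clinic A second at 12.
Total = 18×3 + 17×10 + 14×9 + 12×4 = 398.

398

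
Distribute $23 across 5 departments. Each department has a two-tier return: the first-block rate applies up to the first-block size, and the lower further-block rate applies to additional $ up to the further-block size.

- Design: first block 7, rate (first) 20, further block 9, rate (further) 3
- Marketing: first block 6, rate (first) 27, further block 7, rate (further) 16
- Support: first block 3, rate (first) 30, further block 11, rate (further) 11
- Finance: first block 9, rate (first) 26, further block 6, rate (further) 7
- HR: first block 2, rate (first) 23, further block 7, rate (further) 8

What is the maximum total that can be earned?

592

Order all 10 blocks by rate: Support/first 30 > Marketing/first 27 > Finance/first 26 > HR/first 23 > Design/first 20 > Marketing/second 16 > Support/second 11 > HR/second 8 > Finance/second 7 > Design/second 3.
Support/first (30): +3 — 20 left.
Fill Marketing first block (6 at 27) — 14 left.
Finance first at 26: fill all 9 — 5 left.
Fill HR first block (2 at 23) — 3 left.
Design first at 20: only 3 left, fill 3.
Total = 30×3 + 27×6 + 26×9 + 23×2 + 20×3 = 592.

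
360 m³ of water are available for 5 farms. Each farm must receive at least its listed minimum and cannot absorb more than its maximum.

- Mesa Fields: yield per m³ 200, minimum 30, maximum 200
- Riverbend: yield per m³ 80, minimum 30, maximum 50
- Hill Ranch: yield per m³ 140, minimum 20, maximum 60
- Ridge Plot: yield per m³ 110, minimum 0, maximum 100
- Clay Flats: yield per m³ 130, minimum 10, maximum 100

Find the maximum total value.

Meeting every minimum uses 30+30+20+0+10 = 90 m³, leaving 270.
Rank by yield per m³: Mesa Fields 200 > Hill Ranch 140 > Clay Flats 130 > Ridge Plot 110 > Riverbend 80.
Mesa Fields: +170 to 200 (cap) — 100 left.
Hill Ranch takes 40 more to reach its cap of 60 — 60 left.
Clay Flats: +60 (room for 90) → 70. Pool exhausted.
Total = 200×200 + 80×30 + 140×60 + 130×70 = 59900.

59900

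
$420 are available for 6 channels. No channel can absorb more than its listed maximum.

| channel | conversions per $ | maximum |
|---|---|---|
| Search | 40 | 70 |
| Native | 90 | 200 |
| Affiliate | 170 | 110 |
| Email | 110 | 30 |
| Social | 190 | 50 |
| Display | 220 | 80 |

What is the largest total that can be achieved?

62600

Highest conversions per $ first: Display 220 > Social 190 > Affiliate 170 > Email 110 > Native 90 > Search 40.
Display: +80 to 80 (cap) — 340 left.
Social takes 50 to reach its cap of 50 — 290 left.
Affiliate: +110 to 110 (cap) — 180 left.
Email takes 30 to reach its cap of 30 — 150 left.
Native: +150 (room for 200) → 150. Pool exhausted.
Total = 90×150 + 170×110 + 110×30 + 190×50 + 220×80 = 62600.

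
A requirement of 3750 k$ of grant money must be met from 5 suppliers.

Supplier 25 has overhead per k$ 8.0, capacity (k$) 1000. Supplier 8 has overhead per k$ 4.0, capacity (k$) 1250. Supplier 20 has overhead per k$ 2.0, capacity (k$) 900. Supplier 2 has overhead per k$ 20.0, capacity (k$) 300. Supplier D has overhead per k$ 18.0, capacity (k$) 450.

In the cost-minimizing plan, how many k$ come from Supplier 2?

Fill from the cheapest supplier first.
Supplier 20 at 2.0: take all 900 k$ ; 2850 still needed.
Take 1250 from Supplier 8 at 4.0 ; need 1600 more.
Supplier 25 at 8.0: take all 1000 k$ ; 600 still needed.
Supplier D at 18.0: take all 450 k$ ; 150 still needed.
Supplier 2 (20.0): take the remaining 150 ; done.

150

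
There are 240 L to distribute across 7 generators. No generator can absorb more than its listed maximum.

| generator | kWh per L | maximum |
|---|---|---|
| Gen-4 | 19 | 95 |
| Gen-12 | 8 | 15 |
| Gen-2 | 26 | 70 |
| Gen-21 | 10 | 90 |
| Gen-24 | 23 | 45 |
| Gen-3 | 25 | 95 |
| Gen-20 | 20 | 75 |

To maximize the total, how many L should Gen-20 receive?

Rank by kWh per L: Gen-2 26 > Gen-3 25 > Gen-24 23 > Gen-20 20 > Gen-4 19 > Gen-21 10 > Gen-12 8.
Gen-2 takes 70 to reach its cap of 70 — 170 left.
Give Gen-3 95 to hit its cap of 95 — 75 left.
Gen-24: +45 to 45 (cap) — 30 left.
Gen-20 has room for 75 but only 30 remain, so it gets 30.

30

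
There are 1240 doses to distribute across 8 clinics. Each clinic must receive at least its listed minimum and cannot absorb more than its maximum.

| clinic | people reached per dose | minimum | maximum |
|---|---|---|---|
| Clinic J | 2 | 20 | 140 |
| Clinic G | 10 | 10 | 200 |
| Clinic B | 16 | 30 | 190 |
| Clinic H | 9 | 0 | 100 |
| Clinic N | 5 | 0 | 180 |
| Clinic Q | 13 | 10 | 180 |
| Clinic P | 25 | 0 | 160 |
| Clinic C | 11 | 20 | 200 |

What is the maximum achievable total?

Meeting every minimum uses 20+10+30+0+0+10+0+20 = 90 doses, leaving 1150.
Highest people reached per dose first: Clinic P 25 > Clinic B 16 > Clinic Q 13 > Clinic C 11 > Clinic G 10 > Clinic H 9 > Clinic N 5 > Clinic J 2.
Clinic P takes 160 more to reach its cap of 160 ; 990 left.
Clinic B: +160 to 190 (cap) ; 830 left.
Clinic Q: +170 to 180 (cap) ; 660 left.
Clinic C: +180 to 200 (cap) ; 480 left.
Clinic G: +190 to 200 (cap) ; 290 left.
Clinic H: +100 to 100 (cap) ; 190 left.
Clinic N: +180 to 180 (cap) ; 10 left.
Clinic J: +10 (room for 120) → 30. Pool exhausted.
Total = 2×30 + 10×200 + 16×190 + 9×100 + 5×180 + 13×180 + 25×160 + 11×200 = 15440.

15440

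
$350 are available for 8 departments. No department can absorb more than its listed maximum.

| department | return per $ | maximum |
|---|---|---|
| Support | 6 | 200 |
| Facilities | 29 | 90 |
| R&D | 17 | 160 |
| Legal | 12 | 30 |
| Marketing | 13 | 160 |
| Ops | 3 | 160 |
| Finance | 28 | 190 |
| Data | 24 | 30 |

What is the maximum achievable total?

Order the departments by return per $: Facilities 29 > Finance 28 > Data 24 > R&D 17 > Marketing 13 > Legal 12 > Support 6 > Ops 3.
Facilities takes 90 to reach its cap of 90 → 260 left.
Give Finance 190 to hit its cap of 190 → 70 left.
Data takes 30 to reach its cap of 30 → 40 left.
Only 40 left; R&D takes them to reach 40.
Total = 29×90 + 17×40 + 28×190 + 24×30 = 9330.

9330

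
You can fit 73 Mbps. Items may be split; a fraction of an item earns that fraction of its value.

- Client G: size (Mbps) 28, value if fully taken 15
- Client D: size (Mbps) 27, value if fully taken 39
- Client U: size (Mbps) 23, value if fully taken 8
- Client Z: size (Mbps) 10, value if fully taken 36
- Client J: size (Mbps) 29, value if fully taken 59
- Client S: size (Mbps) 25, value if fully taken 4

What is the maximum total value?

Best value per unit of size first: Client Z 36/10≈3.6, Client J 59/29≈2.03, Client D 39/27≈1.44, Client G 15/28≈0.536, Client U 8/23≈0.348, Client S 4/25≈0.16.
Take all of Client Z (10 Mbps, value 36) ; 63 Mbps left.
All 29 Mbps of Client J fit (value 59) ; 34 remain.
Client D: take in full, 27 Mbps for value 39 ; 7 left.
Fill the last 7 Mbps with part of Client G: 7/28 of it earns 3.75.
Total value = 137.75.

137.75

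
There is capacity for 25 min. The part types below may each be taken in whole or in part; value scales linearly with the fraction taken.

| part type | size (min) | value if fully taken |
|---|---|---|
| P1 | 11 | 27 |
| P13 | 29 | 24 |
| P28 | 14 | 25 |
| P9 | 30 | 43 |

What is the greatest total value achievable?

Rank by value-to-size ratio: P1 27/11≈2.45, P28 25/14≈1.79, P9 43/30≈1.43, P13 24/29≈0.828.
Take all of P1 (11 min, value 27) → 14 min left.
All 14 min of P28 fit (value 25) → 0 remain.
Total value = 52.

52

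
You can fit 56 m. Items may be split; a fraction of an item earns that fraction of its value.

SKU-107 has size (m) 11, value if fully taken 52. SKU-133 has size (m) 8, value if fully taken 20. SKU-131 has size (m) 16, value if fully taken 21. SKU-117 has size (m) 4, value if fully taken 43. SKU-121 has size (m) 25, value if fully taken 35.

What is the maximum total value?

160.5

Best value per unit of size first: SKU-117 43/4≈10.8, SKU-107 52/11≈4.73, SKU-133 20/8≈2.5, SKU-121 35/25≈1.4, SKU-131 21/16≈1.31.
SKU-117: take in full, 4 m for value 43 → 52 left.
SKU-107: take in full, 11 m for value 52 → 41 left.
SKU-133: take in full, 8 m for value 20 → 33 left.
SKU-121: take in full, 25 m for value 35 → 8 left.
Fill the last 8 m with part of SKU-131: 8/16 of it earns 10.5.
Total value = 160.5.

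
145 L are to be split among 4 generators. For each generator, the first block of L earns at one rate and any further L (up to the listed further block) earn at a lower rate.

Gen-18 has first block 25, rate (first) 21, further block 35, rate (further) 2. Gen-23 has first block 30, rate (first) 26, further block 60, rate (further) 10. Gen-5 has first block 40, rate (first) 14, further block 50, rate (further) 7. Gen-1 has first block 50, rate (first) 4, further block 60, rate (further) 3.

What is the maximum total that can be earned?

2365

Rank every tier by rate: Gen-23/first 26 > Gen-18/first 21 > Gen-5/first 14 > Gen-23/second 10 > Gen-5/second 7 > Gen-1/first 4 > Gen-1/second 3 > Gen-18/second 2.
Gen-23 first at 26: fill all 30 ; 115 left.
Gen-18 first at 21: fill all 25 ; 90 left.
Fill Gen-5 first block (40 at 14) ; 50 left.
Gen-23 second at 10: only 50 left, fill 50.
Total = 26×30 + 21×25 + 14×40 + 10×50 = 2365.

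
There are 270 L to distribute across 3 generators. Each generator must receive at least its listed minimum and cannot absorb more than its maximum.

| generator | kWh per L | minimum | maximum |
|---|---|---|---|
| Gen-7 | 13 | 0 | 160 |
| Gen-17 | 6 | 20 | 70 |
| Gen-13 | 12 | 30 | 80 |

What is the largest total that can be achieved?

Meeting every minimum uses 0+20+30 = 50 L, leaving 220.
Rank by kWh per L: Gen-7 13 > Gen-13 12 > Gen-17 6.
Gen-7: +160 to 160 (cap) — 60 left.
Gen-13: +50 to 80 (cap) — 10 left.
Gen-17 has room for 50 more but only 10 remain, so it gets 30.
Total = 13×160 + 6×30 + 12×80 = 3220.

3220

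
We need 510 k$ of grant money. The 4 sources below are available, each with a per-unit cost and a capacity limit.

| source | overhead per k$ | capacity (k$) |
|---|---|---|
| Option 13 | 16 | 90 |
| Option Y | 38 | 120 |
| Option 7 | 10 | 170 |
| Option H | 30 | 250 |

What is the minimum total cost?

Use sources in increasing cost order.
Option 7 at 10: take all 170 k$ → 340 still needed.
Take 90 from Option 13 at 16 → need 250 more.
Take 250 from Option H at 30 → need 0 more.
Option Y: unused.
Cost = 170×10 + 90×16 + 250×30 = 10640.

10640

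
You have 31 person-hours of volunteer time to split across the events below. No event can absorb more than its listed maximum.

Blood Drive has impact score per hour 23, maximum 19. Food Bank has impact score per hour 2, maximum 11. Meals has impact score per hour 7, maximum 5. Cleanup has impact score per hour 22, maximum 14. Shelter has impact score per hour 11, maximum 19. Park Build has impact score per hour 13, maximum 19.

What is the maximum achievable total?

Highest impact score per hour first: Blood Drive 23 > Cleanup 22 > Park Build 13 > Shelter 11 > Meals 7 > Food Bank 2.
Give Blood Drive 19 to hit its cap of 19 — 12 left.
Cleanup: +12 (room for 14) → 12. Pool exhausted.
Total = 23×19 + 22×12 = 701.

701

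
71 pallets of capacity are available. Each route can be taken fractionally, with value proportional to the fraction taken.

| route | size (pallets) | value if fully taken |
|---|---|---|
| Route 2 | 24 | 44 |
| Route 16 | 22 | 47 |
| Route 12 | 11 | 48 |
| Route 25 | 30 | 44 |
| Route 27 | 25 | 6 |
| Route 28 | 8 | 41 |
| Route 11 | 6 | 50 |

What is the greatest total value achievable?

Sort by value density: Route 11 50/6≈8.33, Route 28 41/8≈5.12, Route 12 48/11≈4.36, Route 16 47/22≈2.14, Route 2 44/24≈1.83, Route 25 44/30≈1.47, Route 27 6/25≈0.24.
Route 11: take in full, 6 pallets for value 50 — 65 left.
Route 28: take in full, 8 pallets for value 41 — 57 left.
All 11 pallets of Route 12 fit (value 48) — 46 remain.
Route 16: take in full, 22 pallets for value 47 — 24 left.
All 24 pallets of Route 2 fit (value 44) — 0 remain.
Total value = 230.

230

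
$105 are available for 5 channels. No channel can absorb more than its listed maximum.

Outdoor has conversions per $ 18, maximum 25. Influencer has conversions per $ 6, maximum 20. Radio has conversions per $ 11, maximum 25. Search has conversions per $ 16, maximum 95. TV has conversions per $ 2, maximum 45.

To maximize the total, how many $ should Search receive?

Highest conversions per $ first: Outdoor 18 > Search 16 > Radio 11 > Influencer 6 > TV 2.
Give Outdoor 25 to hit its cap of 25 → 80 left.
Search: +80 (room for 95) → 80. Pool exhausted.

80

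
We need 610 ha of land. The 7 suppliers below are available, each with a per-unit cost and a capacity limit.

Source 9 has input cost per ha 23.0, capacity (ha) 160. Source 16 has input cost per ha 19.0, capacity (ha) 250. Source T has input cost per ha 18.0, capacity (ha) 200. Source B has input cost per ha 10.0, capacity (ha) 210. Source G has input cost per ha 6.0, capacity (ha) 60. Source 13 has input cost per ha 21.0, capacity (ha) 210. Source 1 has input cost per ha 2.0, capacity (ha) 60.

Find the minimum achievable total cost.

Cheapest first:
Take 60 from Source 1 at 2.0 ; need 550 more.
Take 60 from Source G at 6.0 ; need 490 more.
Source B at 10.0: take all 210 ha ; 280 still needed.
Source T (18.0): use full 200 ; 80 ha to go.
Take 80 from Source 16 at 19.0 to finish.
Source 13, Source 9: unused.
Cost = 60×2.0 + 60×6.0 + 210×10.0 + 200×18.0 + 80×19.0 = 7700.

7700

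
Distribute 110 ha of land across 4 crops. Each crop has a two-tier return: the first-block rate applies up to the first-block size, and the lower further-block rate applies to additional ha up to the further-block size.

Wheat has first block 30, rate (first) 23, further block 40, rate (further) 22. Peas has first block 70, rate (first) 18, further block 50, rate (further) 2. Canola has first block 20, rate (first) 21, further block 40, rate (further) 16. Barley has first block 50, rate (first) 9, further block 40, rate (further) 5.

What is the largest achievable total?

2350

Treat each block as its own option and order by rate: Wheat/T1 23 > Wheat/T2 22 > Canola/T1 21 > Peas/T1 18 > Canola/T2 16 > Barley/T1 9 > Barley/T2 5 > Peas/T2 2.
Wheat T1 at 23: fill all 30 — 80 left.
Wheat/T2 (22): +40 — 40 left.
Canola/T1 (21): +20 — 20 left.
20 remain; put them into Peas T1 at 18.
Total = 23×30 + 22×40 + 21×20 + 18×20 = 2350.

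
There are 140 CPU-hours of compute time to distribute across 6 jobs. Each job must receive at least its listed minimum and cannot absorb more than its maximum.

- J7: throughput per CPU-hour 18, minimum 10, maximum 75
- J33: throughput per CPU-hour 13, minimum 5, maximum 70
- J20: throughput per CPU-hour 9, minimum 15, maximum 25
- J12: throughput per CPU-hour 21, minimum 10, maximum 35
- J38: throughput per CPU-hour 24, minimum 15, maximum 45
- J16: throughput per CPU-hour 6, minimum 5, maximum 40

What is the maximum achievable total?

Meeting every minimum uses 10+5+15+10+15+5 = 60 CPU-hours, leaving 80.
Rank by throughput per CPU-hour: J38 24 > J12 21 > J7 18 > J33 13 > J20 9 > J16 6.
J38: +30 to 45 (cap) → 50 left.
J12: +25 to 35 (cap) → 25 left.
Only 25 left; J7 takes them to reach 35.
Total = 18×35 + 13×5 + 9×15 + 21×35 + 24×45 + 6×5 = 2675.

2675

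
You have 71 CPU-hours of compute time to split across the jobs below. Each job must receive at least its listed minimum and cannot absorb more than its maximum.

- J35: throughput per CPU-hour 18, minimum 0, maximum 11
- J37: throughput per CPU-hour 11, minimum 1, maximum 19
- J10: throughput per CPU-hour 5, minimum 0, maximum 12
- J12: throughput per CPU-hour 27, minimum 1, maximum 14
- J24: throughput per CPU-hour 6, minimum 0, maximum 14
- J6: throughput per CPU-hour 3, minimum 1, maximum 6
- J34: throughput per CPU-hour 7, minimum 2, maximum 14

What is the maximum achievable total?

958

Meeting every minimum uses 0+1+0+1+0+1+2 = 5 CPU-hours, leaving 66.
Order the jobs by throughput per CPU-hour: J12 27 > J35 18 > J37 11 > J34 7 > J24 6 > J10 5 > J6 3.
J12: +13 to 14 (cap) ; 53 left.
J35: +11 to 11 (cap) ; 42 left.
J37 takes 18 more to reach its cap of 19 ; 24 left.
J34: +12 to 14 (cap) ; 12 left.
J24: +12 (room for 14) → 12. Pool exhausted.
Total = 18×11 + 11×19 + 27×14 + 6×12 + 3×1 + 7×14 = 958.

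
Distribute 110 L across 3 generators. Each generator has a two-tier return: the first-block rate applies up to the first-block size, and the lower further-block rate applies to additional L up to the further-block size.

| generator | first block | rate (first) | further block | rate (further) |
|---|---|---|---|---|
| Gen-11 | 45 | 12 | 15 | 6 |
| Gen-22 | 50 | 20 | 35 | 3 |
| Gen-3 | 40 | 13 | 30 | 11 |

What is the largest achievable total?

1760

Order all 6 blocks by rate: Gen-22/T1 20 > Gen-3/T1 13 > Gen-11/T1 12 > Gen-3/T2 11 > Gen-11/T2 6 > Gen-22/T2 3.
Gen-22 T1 at 20: fill all 50 — 60 left.
Fill Gen-3 T1 block (40 at 13) — 20 left.
Gen-11/T1: +20 of 45 at 12; pool empty.
Total = 20×50 + 13×40 + 12×20 = 1760.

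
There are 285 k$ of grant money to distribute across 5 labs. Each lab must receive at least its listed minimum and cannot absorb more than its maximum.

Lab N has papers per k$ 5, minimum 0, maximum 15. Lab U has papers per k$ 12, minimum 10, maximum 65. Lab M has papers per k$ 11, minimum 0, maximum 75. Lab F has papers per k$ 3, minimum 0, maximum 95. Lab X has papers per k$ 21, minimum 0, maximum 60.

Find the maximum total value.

Meeting every minimum uses 0+10+0+0+0 = 10 k$, leaving 275.
Highest papers per k$ first: Lab X 21 > Lab U 12 > Lab M 11 > Lab N 5 > Lab F 3.
Give Lab X 60 more to hit its cap of 60 → 215 left.
Lab U takes 55 more to reach its cap of 65 → 160 left.
Give Lab M 75 more to hit its cap of 75 → 85 left.
Give Lab N 15 more to hit its cap of 15 → 70 left.
Lab F: +70 (room for 95) → 70. Pool exhausted.
Total = 5×15 + 12×65 + 11×75 + 3×70 + 21×60 = 3150.

3150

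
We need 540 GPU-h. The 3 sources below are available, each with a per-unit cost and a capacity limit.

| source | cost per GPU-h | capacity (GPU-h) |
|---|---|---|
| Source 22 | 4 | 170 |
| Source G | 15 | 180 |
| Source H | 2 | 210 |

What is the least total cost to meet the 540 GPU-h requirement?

Use sources in increasing cost order.
Take 210 from Source H at 2 — need 330 more.
Take 170 from Source 22 at 4 — need 160 more.
Source G (15): take the remaining 160 — done.
Cost = 210×2 + 170×4 + 160×15 = 3500.

3500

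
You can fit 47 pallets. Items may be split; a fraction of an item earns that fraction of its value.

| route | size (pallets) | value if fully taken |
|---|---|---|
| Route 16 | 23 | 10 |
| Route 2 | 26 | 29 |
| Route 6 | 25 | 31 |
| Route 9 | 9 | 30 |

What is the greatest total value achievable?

75.5

Best value per unit of size first: Route 9 30/9≈3.33, Route 6 31/25≈1.24, Route 2 29/26≈1.12, Route 16 10/23≈0.435.
Route 9: take in full, 9 pallets for value 30 — 38 left.
Take all of Route 6 (25 pallets, value 31) — 13 pallets left.
Fill the last 13 pallets with part of Route 2: 13/26 of it earns 14.5.
Total value = 75.5.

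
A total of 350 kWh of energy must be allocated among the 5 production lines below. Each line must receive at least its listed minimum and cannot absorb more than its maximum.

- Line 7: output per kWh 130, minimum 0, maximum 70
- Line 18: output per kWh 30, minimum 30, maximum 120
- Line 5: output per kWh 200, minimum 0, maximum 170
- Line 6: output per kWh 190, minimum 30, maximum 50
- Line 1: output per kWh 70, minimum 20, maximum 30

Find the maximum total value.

55600

Meeting every minimum uses 0+30+0+30+20 = 80 kWh, leaving 270.
Rank by output per kWh: Line 5 200 > Line 6 190 > Line 7 130 > Line 1 70 > Line 18 30.
Line 5: +170 to 170 (cap) — 100 left.
Give Line 6 20 more to hit its cap of 50 — 80 left.
Give Line 7 70 more to hit its cap of 70 — 10 left.
Line 1 takes 10 more to reach its cap of 30 — 0 left.
Total = 130×70 + 30×30 + 200×170 + 190×50 + 70×30 = 55600.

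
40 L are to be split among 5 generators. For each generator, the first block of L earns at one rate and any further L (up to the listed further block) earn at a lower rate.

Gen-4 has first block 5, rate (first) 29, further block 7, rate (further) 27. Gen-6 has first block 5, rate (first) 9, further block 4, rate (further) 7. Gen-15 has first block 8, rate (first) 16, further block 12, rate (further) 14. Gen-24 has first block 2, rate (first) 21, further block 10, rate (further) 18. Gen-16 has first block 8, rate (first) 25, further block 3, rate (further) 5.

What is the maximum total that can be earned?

884

Treat each block as its own option and order by rate: Gen-4/tier1 29 > Gen-4/tier2 27 > Gen-16/tier1 25 > Gen-24/tier1 21 > Gen-24/tier2 18 > Gen-15/tier1 16 > Gen-15/tier2 14 > Gen-6/tier1 9 > Gen-6/tier2 7 > Gen-16/tier2 5.
Fill Gen-4 tier1 block (5 at 29) → 35 left.
Fill Gen-4 tier2 block (7 at 27) → 28 left.
Gen-16 tier1 at 25: fill all 8 → 20 left.
Gen-24/tier1 (21): +2 → 18 left.
Gen-24/tier2 (18): +10 → 8 left.
Gen-15 tier1 at 16: fill all 8 → 0 left.
Total = 29×5 + 27×7 + 25×8 + 21×2 + 18×10 + 16×8 = 884.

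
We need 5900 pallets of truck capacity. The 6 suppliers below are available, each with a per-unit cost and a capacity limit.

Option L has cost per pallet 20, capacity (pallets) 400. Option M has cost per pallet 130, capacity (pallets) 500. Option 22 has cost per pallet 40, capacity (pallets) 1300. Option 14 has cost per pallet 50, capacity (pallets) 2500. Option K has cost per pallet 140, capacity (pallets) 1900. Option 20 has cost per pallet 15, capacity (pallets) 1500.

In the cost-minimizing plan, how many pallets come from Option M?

Cheapest first:
Take 1500 from Option 20 at 15 → need 4400 more.
Option L at 20: take all 400 pallets → 4000 still needed.
Take 1300 from Option 22 at 40 → need 2700 more.
Option 14 at 50: take all 2500 pallets → 200 still needed.
Option M at 130: take 200 of its 500 → requirement met.
Option K: unused.

200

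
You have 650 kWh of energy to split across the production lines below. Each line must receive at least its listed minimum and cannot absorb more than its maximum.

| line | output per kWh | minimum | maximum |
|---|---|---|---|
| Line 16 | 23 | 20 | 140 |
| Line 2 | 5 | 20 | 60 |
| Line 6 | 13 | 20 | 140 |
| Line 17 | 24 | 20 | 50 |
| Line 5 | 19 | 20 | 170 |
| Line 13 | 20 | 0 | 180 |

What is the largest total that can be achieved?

12520

Meeting every minimum uses 20+20+20+20+20+0 = 100 kWh, leaving 550.
Rank by output per kWh: Line 17 24 > Line 16 23 > Line 13 20 > Line 5 19 > Line 6 13 > Line 2 5.
Line 17: +30 to 50 (cap) ; 520 left.
Give Line 16 120 more to hit its cap of 140 ; 400 left.
Line 13 takes 180 more to reach its cap of 180 ; 220 left.
Line 5: +150 to 170 (cap) ; 70 left.
Only 70 left; Line 6 takes them to reach 90.
Total = 23×140 + 5×20 + 13×90 + 24×50 + 19×170 + 20×180 = 12520.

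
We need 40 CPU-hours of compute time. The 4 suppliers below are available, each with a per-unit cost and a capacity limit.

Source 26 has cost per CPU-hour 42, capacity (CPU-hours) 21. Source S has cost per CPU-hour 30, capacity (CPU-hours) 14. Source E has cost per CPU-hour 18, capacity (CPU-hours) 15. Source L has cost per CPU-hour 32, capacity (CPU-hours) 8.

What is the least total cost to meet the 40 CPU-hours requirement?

1072

Use suppliers in increasing cost order.
Source E (18): use full 15 ; 25 CPU-hours to go.
Source S (30): use full 14 ; 11 CPU-hours to go.
Source L (32): use full 8 ; 3 CPU-hours to go.
Source 26 at 42: take 3 of its 21 ; requirement met.
Cost = 15×18 + 14×30 + 8×32 + 3×42 = 1072.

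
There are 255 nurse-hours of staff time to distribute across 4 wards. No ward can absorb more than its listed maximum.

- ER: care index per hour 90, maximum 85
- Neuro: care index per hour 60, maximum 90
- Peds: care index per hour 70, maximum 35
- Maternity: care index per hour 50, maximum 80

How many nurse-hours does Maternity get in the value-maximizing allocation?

45

Highest care index per hour first: ER 90 > Peds 70 > Neuro 60 > Maternity 50.
ER takes 85 to reach its cap of 85 → 170 left.
Peds: +35 to 35 (cap) → 135 left.
Neuro: +90 to 90 (cap) → 45 left.
Only 45 left; Maternity takes them to reach 45.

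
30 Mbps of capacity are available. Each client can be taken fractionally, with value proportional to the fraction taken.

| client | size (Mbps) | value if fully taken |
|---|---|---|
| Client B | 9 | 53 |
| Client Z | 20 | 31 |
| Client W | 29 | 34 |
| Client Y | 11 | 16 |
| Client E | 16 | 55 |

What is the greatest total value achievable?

Best value per unit of size first: Client B 53/9≈5.89, Client E 55/16≈3.44, Client Z 31/20≈1.55, Client Y 16/11≈1.45, Client W 34/29≈1.17.
Take all of Client B (9 Mbps, value 53) → 21 Mbps left.
Take all of Client E (16 Mbps, value 55) → 5 Mbps left.
Only 5 Mbps remain; take 5/20 of Client Z for value 31×5/20 = 7.75.
Total value = 115.75.

115.75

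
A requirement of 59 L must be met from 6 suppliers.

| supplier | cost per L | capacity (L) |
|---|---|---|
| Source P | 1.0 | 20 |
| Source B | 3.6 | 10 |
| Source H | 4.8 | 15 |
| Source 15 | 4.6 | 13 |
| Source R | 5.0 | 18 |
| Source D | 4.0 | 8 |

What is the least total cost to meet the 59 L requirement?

186.2

Cheapest first:
Take 20 from Source P at 1.0 ; need 39 more.
Take 10 from Source B at 3.6 ; need 29 more.
Source D at 4.0: take all 8 L ; 21 still needed.
Source 15 at 4.6: take all 13 L ; 8 still needed.
Take 8 from Source H at 4.8 to finish.
Source R: unused.
Cost = 20×1.0 + 10×3.6 + 8×4.0 + 13×4.6 + 8×4.8 = 186.2.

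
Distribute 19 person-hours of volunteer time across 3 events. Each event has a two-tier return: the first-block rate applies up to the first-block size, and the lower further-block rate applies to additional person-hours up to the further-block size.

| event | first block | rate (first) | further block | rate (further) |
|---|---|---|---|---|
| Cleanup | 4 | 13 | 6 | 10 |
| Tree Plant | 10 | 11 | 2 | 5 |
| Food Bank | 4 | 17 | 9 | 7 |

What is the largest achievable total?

Treat each block as its own option and order by rate: Food Bank/T1 17 > Cleanup/T1 13 > Tree Plant/T1 11 > Cleanup/T2 10 > Food Bank/T2 7 > Tree Plant/T2 5.
Fill Food Bank T1 block (4 at 17) ; 15 left.
Cleanup/T1 (13): +4 ; 11 left.
Fill Tree Plant T1 block (10 at 11) ; 1 left.
1 remain; put them into Cleanup T2 at 10.
Total = 17×4 + 13×4 + 11×10 + 10×1 = 240.

240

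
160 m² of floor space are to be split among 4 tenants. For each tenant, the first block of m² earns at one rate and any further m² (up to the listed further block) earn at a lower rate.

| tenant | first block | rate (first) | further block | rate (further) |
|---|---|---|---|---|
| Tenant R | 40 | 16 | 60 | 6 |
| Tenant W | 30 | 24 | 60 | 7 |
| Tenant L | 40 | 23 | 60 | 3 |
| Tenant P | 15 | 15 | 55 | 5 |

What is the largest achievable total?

2750

Treat each block as its own option and order by rate: Tenant W/first 24 > Tenant L/first 23 > Tenant R/first 16 > Tenant P/first 15 > Tenant W/second 7 > Tenant R/second 6 > Tenant P/second 5 > Tenant L/second 3.
Tenant W/first (24): +30 ; 130 left.
Tenant L/first (23): +40 ; 90 left.
Tenant R first at 16: fill all 40 ; 50 left.
Tenant P/first (15): +15 ; 35 left.
Tenant W/second: +35 of 60 at 7; pool empty.
Total = 24×30 + 23×40 + 16×40 + 15×15 + 7×35 = 2750.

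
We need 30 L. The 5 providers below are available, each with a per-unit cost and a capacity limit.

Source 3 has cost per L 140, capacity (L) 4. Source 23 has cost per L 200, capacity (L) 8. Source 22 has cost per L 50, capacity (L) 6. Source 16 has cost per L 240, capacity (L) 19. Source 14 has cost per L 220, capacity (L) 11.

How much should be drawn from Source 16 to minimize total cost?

Use providers in increasing cost order.
Source 22 at 50: take all 6 L — 24 still needed.
Take 4 from Source 3 at 140 — need 20 more.
Take 8 from Source 23 at 200 — need 12 more.
Source 14 at 220: take all 11 L — 1 still needed.
Source 16 (240): take the remaining 1 — done.

1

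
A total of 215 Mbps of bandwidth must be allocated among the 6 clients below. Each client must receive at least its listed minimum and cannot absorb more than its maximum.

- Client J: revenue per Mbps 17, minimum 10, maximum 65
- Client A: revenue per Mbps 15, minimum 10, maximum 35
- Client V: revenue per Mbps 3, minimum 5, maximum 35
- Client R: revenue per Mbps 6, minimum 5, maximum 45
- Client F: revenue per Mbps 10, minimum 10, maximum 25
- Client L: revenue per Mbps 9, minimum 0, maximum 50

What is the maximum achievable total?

Meeting every minimum uses 10+10+5+5+10+0 = 40 Mbps, leaving 175.
Rank by revenue per Mbps: Client J 17 > Client A 15 > Client F 10 > Client L 9 > Client R 6 > Client V 3.
Client J: +55 to 65 (cap) → 120 left.
Client A: +25 to 35 (cap) → 95 left.
Client F takes 15 more to reach its cap of 25 → 80 left.
Client L takes 50 more to reach its cap of 50 → 30 left.
Client R has room for 40 more but only 30 remain, so it gets 35.
Total = 17×65 + 15×35 + 3×5 + 6×35 + 10×25 + 9×50 = 2555.

2555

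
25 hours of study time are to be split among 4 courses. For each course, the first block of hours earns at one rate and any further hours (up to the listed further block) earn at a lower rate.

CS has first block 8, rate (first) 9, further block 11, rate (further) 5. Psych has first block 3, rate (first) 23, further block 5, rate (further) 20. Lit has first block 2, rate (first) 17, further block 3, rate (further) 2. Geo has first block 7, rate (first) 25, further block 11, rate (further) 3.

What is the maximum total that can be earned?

450

Treat each block as its own option and order by rate: Geo/T1 25 > Psych/T1 23 > Psych/T2 20 > Lit/T1 17 > CS/T1 9 > CS/T2 5 > Geo/T2 3 > Lit/T2 2.
Geo T1 at 25: fill all 7 ; 18 left.
Fill Psych T1 block (3 at 23) ; 15 left.
Fill Psych T2 block (5 at 20) ; 10 left.
Fill Lit T1 block (2 at 17) ; 8 left.
Fill CS T1 block (8 at 9) ; 0 left.
Total = 25×7 + 23×3 + 20×5 + 17×2 + 9×8 = 450.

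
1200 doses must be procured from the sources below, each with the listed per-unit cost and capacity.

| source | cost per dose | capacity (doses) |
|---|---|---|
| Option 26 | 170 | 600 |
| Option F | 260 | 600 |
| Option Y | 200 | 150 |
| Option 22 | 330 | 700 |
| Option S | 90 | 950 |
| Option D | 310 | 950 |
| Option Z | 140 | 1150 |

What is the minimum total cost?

120500

Fill from the cheapest source first.
Option S (90): use full 950 → 250 doses to go.
Option Z (140): take the remaining 250 → done.
Option 26, Option Y, Option F, Option D, Option 22: unused.
Cost = 950×90 + 250×140 = 120500.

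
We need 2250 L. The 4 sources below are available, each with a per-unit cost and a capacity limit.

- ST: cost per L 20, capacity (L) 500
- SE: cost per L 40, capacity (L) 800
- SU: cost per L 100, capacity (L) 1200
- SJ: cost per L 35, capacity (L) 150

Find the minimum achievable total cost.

127250

Cheapest first:
Take 500 from ST at 20 — need 1750 more.
SJ at 35: take all 150 L — 1600 still needed.
Take 800 from SE at 40 — need 800 more.
SU at 100: take 800 of its 1200 — requirement met.
Cost = 500×20 + 150×35 + 800×40 + 800×100 = 127250.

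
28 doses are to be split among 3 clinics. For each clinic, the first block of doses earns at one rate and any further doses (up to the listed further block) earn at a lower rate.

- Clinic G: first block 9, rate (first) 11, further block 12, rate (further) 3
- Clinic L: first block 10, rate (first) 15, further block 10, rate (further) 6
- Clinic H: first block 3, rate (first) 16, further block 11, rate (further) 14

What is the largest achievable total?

Treat each block as its own option and order by rate: Clinic H/T1 16 > Clinic L/T1 15 > Clinic H/T2 14 > Clinic G/T1 11 > Clinic L/T2 6 > Clinic G/T2 3.
Clinic H/T1 (16): +3 — 25 left.
Clinic L/T1 (15): +10 — 15 left.
Clinic H/T2 (14): +11 — 4 left.
Clinic G/T1: +4 of 9 at 11; pool empty.
Total = 16×3 + 15×10 + 14×11 + 11×4 = 396.

396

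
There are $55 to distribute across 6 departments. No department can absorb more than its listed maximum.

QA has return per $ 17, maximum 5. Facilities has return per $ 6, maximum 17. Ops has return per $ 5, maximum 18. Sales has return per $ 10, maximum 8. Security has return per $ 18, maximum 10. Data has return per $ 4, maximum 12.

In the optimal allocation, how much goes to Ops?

15

Highest return per $ first: Security 18 > QA 17 > Sales 10 > Facilities 6 > Ops 5 > Data 4.
Security: +10 to 10 (cap) — 45 left.
QA takes 5 to reach its cap of 5 — 40 left.
Sales: +8 to 8 (cap) — 32 left.
Facilities takes 17 to reach its cap of 17 — 15 left.
Ops: +15 (room for 18) → 15. Pool exhausted.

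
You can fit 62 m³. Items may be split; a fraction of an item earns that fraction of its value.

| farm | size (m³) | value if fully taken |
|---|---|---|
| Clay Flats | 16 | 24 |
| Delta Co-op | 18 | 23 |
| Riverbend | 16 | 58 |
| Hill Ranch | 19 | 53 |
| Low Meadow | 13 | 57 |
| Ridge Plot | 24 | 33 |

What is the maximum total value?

189

Sort by value density: Low Meadow 57/13≈4.38, Riverbend 58/16≈3.62, Hill Ranch 53/19≈2.79, Clay Flats 24/16≈1.5, Ridge Plot 33/24≈1.38, Delta Co-op 23/18≈1.28.
Low Meadow: take in full, 13 m³ for value 57 ; 49 left.
All 16 m³ of Riverbend fit (value 58) ; 33 remain.
Hill Ranch: take in full, 19 m³ for value 53 ; 14 left.
14 m³ left: a 14/16 share of Clay Flats gives 24×14/16 = 21.
Total value = 189.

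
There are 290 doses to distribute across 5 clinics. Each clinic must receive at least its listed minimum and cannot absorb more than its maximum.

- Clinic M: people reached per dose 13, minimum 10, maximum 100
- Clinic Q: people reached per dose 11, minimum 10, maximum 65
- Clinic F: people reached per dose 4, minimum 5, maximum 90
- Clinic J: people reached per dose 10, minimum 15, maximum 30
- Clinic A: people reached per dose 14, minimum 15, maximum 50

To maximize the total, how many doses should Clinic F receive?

Meeting every minimum uses 10+10+5+15+15 = 55 doses, leaving 235.
Order the clinics by people reached per dose: Clinic A 14 > Clinic M 13 > Clinic Q 11 > Clinic J 10 > Clinic F 4.
Clinic A takes 35 more to reach its cap of 50 → 200 left.
Clinic M takes 90 more to reach its cap of 100 → 110 left.
Give Clinic Q 55 more to hit its cap of 65 → 55 left.
Clinic J: +15 to 30 (cap) → 40 left.
Only 40 left; Clinic F takes them to reach 45.

45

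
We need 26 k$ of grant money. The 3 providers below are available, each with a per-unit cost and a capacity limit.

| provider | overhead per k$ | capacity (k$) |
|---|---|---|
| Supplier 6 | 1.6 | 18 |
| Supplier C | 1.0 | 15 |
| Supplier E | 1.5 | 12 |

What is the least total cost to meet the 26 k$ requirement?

Fill from the cheapest provider first.
Supplier C at 1.0: take all 15 k$ — 11 still needed.
Supplier E at 1.5: take 11 of its 12 — requirement met.
Supplier 6: unused.
Cost = 15×1.0 + 11×1.5 = 31.5.

31.5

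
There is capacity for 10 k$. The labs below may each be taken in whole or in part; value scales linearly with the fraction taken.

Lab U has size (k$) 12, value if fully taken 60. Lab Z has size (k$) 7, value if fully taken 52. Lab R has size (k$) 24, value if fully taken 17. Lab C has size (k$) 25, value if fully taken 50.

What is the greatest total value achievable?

67

Rank by value-to-size ratio: Lab Z 52/7≈7.43, Lab U 60/12≈5, Lab C 50/25≈2, Lab R 17/24≈0.708.
All 7 k$ of Lab Z fit (value 52) → 3 remain.
Fill the last 3 k$ with part of Lab U: 3/12 of it earns 15.
Total value = 67.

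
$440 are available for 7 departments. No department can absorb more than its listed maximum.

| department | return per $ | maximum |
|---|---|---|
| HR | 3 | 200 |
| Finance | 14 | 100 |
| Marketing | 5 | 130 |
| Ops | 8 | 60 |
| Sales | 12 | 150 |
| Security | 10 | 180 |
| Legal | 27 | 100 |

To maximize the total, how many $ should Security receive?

90

Order the departments by return per $: Legal 27 > Finance 14 > Sales 12 > Security 10 > Ops 8 > Marketing 5 > HR 3.
Give Legal 100 to hit its cap of 100 — 340 left.
Finance: +100 to 100 (cap) — 240 left.
Sales: +150 to 150 (cap) — 90 left.
Security: +90 (room for 180) → 90. Pool exhausted.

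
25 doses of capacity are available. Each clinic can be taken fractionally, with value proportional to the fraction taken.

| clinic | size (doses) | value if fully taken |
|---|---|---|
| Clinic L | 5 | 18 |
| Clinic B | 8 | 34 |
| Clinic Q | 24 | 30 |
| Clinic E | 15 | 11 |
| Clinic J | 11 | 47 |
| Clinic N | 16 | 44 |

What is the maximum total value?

101.75

Best value per unit of size first: Clinic J 47/11≈4.27, Clinic B 34/8≈4.25, Clinic L 18/5≈3.6, Clinic N 44/16≈2.75, Clinic Q 30/24≈1.25, Clinic E 11/15≈0.733.
Clinic J: take in full, 11 doses for value 47 — 14 left.
Take all of Clinic B (8 doses, value 34) — 6 doses left.
Take all of Clinic L (5 doses, value 18) — 1 doses left.
Only 1 doses remain; take 1/16 of Clinic N for value 44×1/16 = 2.75.
Total value = 101.75.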